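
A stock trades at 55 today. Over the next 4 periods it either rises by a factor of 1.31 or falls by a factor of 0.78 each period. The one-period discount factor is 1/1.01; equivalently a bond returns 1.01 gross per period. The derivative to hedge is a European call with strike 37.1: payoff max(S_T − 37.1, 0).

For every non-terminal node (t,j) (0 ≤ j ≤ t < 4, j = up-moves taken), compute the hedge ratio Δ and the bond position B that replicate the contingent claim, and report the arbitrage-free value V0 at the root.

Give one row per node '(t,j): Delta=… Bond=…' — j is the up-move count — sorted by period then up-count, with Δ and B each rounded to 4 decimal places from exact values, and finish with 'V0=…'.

(0,0): Delta=0.8761 Bond=-26.3048
(1,0): Delta=0.7473 Bond=-21.0438
(1,1): Delta=0.9761 Bond=-33.7733
(2,0): Delta=0.4924 Bond=-12.7245
(2,1): Delta=0.9453 Bond=-32.3799
(2,2): Delta=1.0000 Bond=-36.3690
(3,0): Delta=0.0000 Bond=0.0000
(3,1): Delta=0.8748 Bond=-29.6148
(3,2): Delta=1.0000 Bond=-36.7327
(3,3): Delta=1.0000 Bond=-36.7327
V0=21.8791

Under the risk-neutral measure, an up-move has probability p* = (R−d)/(u−d) = 0.4340 and values discount at R = 1.01.
At expiry t=4: V(4,0)=0.0000, V(4,1)=0.0000, V(4,2)=20.3241, V(4,3)=59.3431, V(4,4)=124.8750
(3,0): S=26.1004. Δ = (V_up−V_dn)/(S_up−S_dn) = (0.0000−0.0000)/(34.1915−20.3583) = 0.0000. V = [p*·0.0000 + (1−p*)·0.0000]/1.01 = 0.0000. B = V − Δ·S = 0.0000.
(3,1): S=43.8352. Δ = (V_up−V_dn)/(S_up−S_dn) = (20.3241−0.0000)/(57.4241−34.1915) = 0.8748. V = [p*·20.3241 + (1−p*)·0.0000]/1.01 = 8.7326. B = V − Δ·S = -29.6148.
(3,2): S=73.6207. Δ = (V_up−V_dn)/(S_up−S_dn) = (59.3431−20.3241)/(96.4431−57.4241) = 1.0000. V = [p*·59.3431 + (1−p*)·20.3241]/1.01 = 36.8880. B = V − Δ·S = -36.7327.
(3,3): S=123.6450. Δ = (V_up−V_dn)/(S_up−S_dn) = (124.8750−59.3431)/(161.9750−96.4431) = 1.0000. V = [p*·124.8750 + (1−p*)·59.3431]/1.01 = 86.9123. B = V − Δ·S = -36.7327.
(2,0): S=33.4620. Δ = (V_up−V_dn)/(S_up−S_dn) = (8.7326−0.0000)/(43.8352−26.1004) = 0.4924. V = [p*·8.7326 + (1−p*)·0.0000]/1.01 = 3.7521. B = V − Δ·S = -12.7245.
(2,1): S=56.1990. Δ = (V_up−V_dn)/(S_up−S_dn) = (36.8880−8.7326)/(73.6207−43.8352) = 0.9453. V = [p*·36.8880 + (1−p*)·8.7326]/1.01 = 20.7435. B = V − Δ·S = -32.3799.
(2,2): S=94.3855. Δ = (V_up−V_dn)/(S_up−S_dn) = (86.9123−36.8880)/(123.6450−73.6207) = 1.0000. V = [p*·86.9123 + (1−p*)·36.8880]/1.01 = 58.0165. B = V − Δ·S = -36.3690.
(1,0): S=42.9000. Δ = (V_up−V_dn)/(S_up−S_dn) = (20.7435−3.7521)/(56.1990−33.4620) = 0.7473. V = [p*·20.7435 + (1−p*)·3.7521]/1.01 = 11.0156. B = V − Δ·S = -21.0438.
(1,1): S=72.0500. Δ = (V_up−V_dn)/(S_up−S_dn) = (58.0165−20.7435)/(94.3855−56.1990) = 0.9761. V = [p*·58.0165 + (1−p*)·20.7435]/1.01 = 36.5531. B = V − Δ·S = -33.7733.
(0,0): S=55.0000. Δ = (V_up−V_dn)/(S_up−S_dn) = (36.5531−11.0156)/(72.0500−42.9000) = 0.8761. V = [p*·36.5531 + (1−p*)·11.0156]/1.01 = 21.8791. B = V − Δ·S = -26.3048.
Root portfolio cost Δ·55+B reproduces V0=21.8791.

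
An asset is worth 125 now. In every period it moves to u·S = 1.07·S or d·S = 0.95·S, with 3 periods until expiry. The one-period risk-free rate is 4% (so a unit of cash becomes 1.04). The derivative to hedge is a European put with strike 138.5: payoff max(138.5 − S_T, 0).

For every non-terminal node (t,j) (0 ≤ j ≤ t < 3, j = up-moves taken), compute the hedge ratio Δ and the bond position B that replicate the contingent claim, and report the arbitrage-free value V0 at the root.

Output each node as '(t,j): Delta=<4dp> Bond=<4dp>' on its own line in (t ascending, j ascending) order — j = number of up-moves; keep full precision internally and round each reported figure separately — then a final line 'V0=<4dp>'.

The replicating-portfolio and risk-neutral prices coincide; use p* = (1.04−0.95)/(1.07−0.95) = 0.7500 for the latter.
Payoff layer (t=3): V(3,0)=31.3281, V(3,1)=17.7906, V(3,2)=2.5431, V(3,3)=0.0000
Node (2,0) S=112.8125: V=(p*·17.7906+(1−p*)·31.3281)/1.04=20.3606; Δ=(17.7906−31.3281)/(120.7094−107.1719)=-1.0000; B=V−Δ·S=133.1731
Node (2,1) S=127.0625: V=(p*·2.5431+(1−p*)·17.7906)/1.04=6.1106; Δ=(2.5431−17.7906)/(135.9569−120.7094)=-1.0000; B=V−Δ·S=133.1731
Node (2,2) S=143.1125: V=(p*·0.0000+(1−p*)·2.5431)/1.04=0.6113; Δ=(0.0000−2.5431)/(153.1304−135.9569)=-0.1481; B=V−Δ·S=21.8040
Node (1,0) S=118.7500: V=(p*·6.1106+(1−p*)·20.3606)/1.04=9.3010; Δ=(6.1106−20.3606)/(127.0625−112.8125)=-1.0000; B=V−Δ·S=128.0510
Node (1,1) S=133.7500: V=(p*·0.6113+(1−p*)·6.1106)/1.04=1.9098; Δ=(0.6113−6.1106)/(143.1125−127.0625)=-0.3426; B=V−Δ·S=47.7368
Node (0,0) S=125.0000: V=(p*·1.9098+(1−p*)·9.3010)/1.04=3.6130; Δ=(1.9098−9.3010)/(133.7500−118.7500)=-0.4928; B=V−Δ·S=65.2071
Self-financing check: at every node Δ·S+B equals the discounted successor values.

(0,0): Delta=-0.4928 Bond=65.2071
(1,0): Delta=-1.0000 Bond=128.0510
(1,1): Delta=-0.3426 Bond=47.7368
(2,0): Delta=-1.0000 Bond=133.1731
(2,1): Delta=-1.0000 Bond=133.1731
(2,2): Delta=-0.1481 Bond=21.8040
V0=3.6130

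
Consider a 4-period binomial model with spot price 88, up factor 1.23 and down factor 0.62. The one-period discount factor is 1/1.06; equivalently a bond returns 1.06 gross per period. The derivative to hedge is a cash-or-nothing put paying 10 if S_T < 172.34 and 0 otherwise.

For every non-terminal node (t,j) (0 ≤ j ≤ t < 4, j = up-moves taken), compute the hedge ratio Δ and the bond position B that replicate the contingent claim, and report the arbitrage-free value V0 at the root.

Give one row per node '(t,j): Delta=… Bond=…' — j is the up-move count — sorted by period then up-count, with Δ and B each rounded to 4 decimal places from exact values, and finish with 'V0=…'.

Risk-neutral probability p* = (R−d)/(u−d) = (1.06−0.62)/(1.23−0.62) = 0.7213.
Terminal payoffs: V(4,0)=10.0000, V(4,1)=10.0000, V(4,2)=10.0000, V(4,3)=10.0000, V(4,4)=0.0000
(3,0): S=20.9729. Δ = (V_up−V_dn)/(S_up−S_dn) = (10.0000−10.0000)/(25.7966−13.0032) = 0.0000. V = [p*·10.0000 + (1−p*)·10.0000]/1.06 = 9.4340. B = V − Δ·S = 9.4340.
(3,1): S=41.6075. Δ = (V_up−V_dn)/(S_up−S_dn) = (10.0000−10.0000)/(51.1772−25.7966) = 0.0000. V = [p*·10.0000 + (1−p*)·10.0000]/1.06 = 9.4340. B = V − Δ·S = 9.4340.
(3,2): S=82.5438. Δ = (V_up−V_dn)/(S_up−S_dn) = (10.0000−10.0000)/(101.5289−51.1772) = 0.0000. V = [p*·10.0000 + (1−p*)·10.0000]/1.06 = 9.4340. B = V − Δ·S = 9.4340.
(3,3): S=163.7563. Δ = (V_up−V_dn)/(S_up−S_dn) = (0.0000−10.0000)/(201.4202−101.5289) = -0.1001. V = [p*·0.0000 + (1−p*)·10.0000]/1.06 = 2.6291. B = V − Δ·S = 19.0226.
(2,0): S=33.8272. Δ = (V_up−V_dn)/(S_up−S_dn) = (9.4340−9.4340)/(41.6075−20.9729) = 0.0000. V = [p*·9.4340 + (1−p*)·9.4340]/1.06 = 8.9000. B = V − Δ·S = 8.9000.
(2,1): S=67.1088. Δ = (V_up−V_dn)/(S_up−S_dn) = (9.4340−9.4340)/(82.5438−41.6075) = 0.0000. V = [p*·9.4340 + (1−p*)·9.4340]/1.06 = 8.9000. B = V − Δ·S = 8.9000.
(2,2): S=133.1352. Δ = (V_up−V_dn)/(S_up−S_dn) = (2.6291−9.4340)/(163.7563−82.5438) = -0.0838. V = [p*·2.6291 + (1−p*)·9.4340]/1.06 = 4.2694. B = V − Δ·S = 15.4249.
(1,0): S=54.5600. Δ = (V_up−V_dn)/(S_up−S_dn) = (8.9000−8.9000)/(67.1088−33.8272) = 0.0000. V = [p*·8.9000 + (1−p*)·8.9000]/1.06 = 8.3962. B = V − Δ·S = 8.3962.
(1,1): S=108.2400. Δ = (V_up−V_dn)/(S_up−S_dn) = (4.2694−8.9000)/(133.1352−67.1088) = -0.0701. V = [p*·4.2694 + (1−p*)·8.9000]/1.06 = 5.2452. B = V − Δ·S = 12.8363.
(0,0): S=88.0000. Δ = (V_up−V_dn)/(S_up−S_dn) = (5.2452−8.3962)/(108.2400−54.5600) = -0.0587. V = [p*·5.2452 + (1−p*)·8.3962]/1.06 = 5.7767. B = V − Δ·S = 10.9423.
Check: Δ(0,0)·S0 + B(0,0) = 5.7767 = V0.

(0,0): Delta=-0.0587 Bond=10.9423
(1,0): Delta=0.0000 Bond=8.3962
(1,1): Delta=-0.0701 Bond=12.8363
(2,0): Delta=0.0000 Bond=8.9000
(2,1): Delta=0.0000 Bond=8.9000
(2,2): Delta=-0.0838 Bond=15.4249
(3,0): Delta=0.0000 Bond=9.4340
(3,1): Delta=0.0000 Bond=9.4340
(3,2): Delta=0.0000 Bond=9.4340
(3,3): Delta=-0.1001 Bond=19.0226
V0=5.7767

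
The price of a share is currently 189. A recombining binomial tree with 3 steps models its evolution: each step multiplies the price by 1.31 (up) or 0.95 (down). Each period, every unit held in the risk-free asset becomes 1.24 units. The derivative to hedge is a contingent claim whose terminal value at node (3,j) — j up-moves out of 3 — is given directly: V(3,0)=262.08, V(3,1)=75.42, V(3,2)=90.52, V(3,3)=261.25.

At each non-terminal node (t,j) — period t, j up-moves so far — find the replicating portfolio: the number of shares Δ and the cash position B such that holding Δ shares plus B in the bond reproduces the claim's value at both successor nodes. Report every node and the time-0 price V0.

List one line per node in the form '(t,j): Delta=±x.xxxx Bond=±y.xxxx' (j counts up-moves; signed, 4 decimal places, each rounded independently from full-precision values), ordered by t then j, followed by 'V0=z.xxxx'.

Risk-neutral probability p* = (R−d)/(u−d) = (1.24−0.95)/(1.31−0.95) = 0.8056.
Terminal values V(3,·): V(3,0)=262.0800, V(3,1)=75.4200, V(3,2)=90.5200, V(3,3)=261.2500
Node (2,0) S=170.5725: V=(p*·75.4200+(1−p*)·262.0800)/1.24=90.0927; Δ=(75.4200−262.0800)/(223.4500−162.0439)=-3.0398; B=V−Δ·S=608.5927
Node (2,1) S=235.2105: V=(p*·90.5200+(1−p*)·75.4200)/1.24=70.6322; Δ=(90.5200−75.4200)/(308.1258−223.4500)=0.1783; B=V−Δ·S=28.6877
Node (2,2) S=324.3429: V=(p*·261.2500+(1−p*)·90.5200)/1.24=183.9133; Δ=(261.2500−90.5200)/(424.8892−308.1258)=1.4622; B=V−Δ·S=-290.3367
Node (1,0) S=179.5500: V=(p*·70.6322+(1−p*)·90.0927)/1.24=60.0130; Δ=(70.6322−90.0927)/(235.2105−170.5725)=-0.3011; B=V−Δ·S=114.0702
Node (1,1) S=247.5900: V=(p*·183.9133+(1−p*)·70.6322)/1.24=130.5536; Δ=(183.9133−70.6322)/(324.3429−235.2105)=1.2709; B=V−Δ·S=-184.1163
Node (0,0) S=189.0000: V=(p*·130.5536+(1−p*)·60.0130)/1.24=94.2237; Δ=(130.5536−60.0130)/(247.5900−179.5500)=1.0368; B=V−Δ·S=-101.7222
Self-financing check: at every node Δ·S+B equals the discounted successor values.

(0,0): Delta=1.0368 Bond=-101.7222
(1,0): Delta=-0.3011 Bond=114.0702
(1,1): Delta=1.2709 Bond=-184.1163
(2,0): Delta=-3.0398 Bond=608.5927
(2,1): Delta=0.1783 Bond=28.6877
(2,2): Delta=1.4622 Bond=-290.3367
V0=94.2237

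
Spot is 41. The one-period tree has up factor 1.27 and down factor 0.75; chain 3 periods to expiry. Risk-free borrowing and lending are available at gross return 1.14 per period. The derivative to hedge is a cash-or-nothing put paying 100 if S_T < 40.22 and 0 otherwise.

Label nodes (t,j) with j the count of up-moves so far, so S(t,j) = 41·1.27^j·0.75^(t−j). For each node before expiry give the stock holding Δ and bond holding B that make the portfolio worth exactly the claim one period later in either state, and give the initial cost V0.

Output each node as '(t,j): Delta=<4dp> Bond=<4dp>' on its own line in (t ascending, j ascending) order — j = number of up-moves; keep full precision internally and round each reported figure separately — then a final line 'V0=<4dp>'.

(0,0): Delta=-1.3534 Bond=66.0369
(1,0): Delta=-4.1144 Bond=160.1824
(1,1): Delta=-0.8099 Bond=46.9819
(2,0): Delta=0.0000 Bond=87.7193
(2,1): Delta=-4.9243 Bond=214.2375
(2,2): Delta=0.0000 Bond=0.0000
V0=10.5464

Since d<R<u, set p* = (R−d)/(u−d) = 0.7500; price each node as the discounted p*-expectation of its children.
Terminal values V(3,·): V(3,0)=100.0000, V(3,1)=100.0000, V(3,2)=0.0000, V(3,3)=0.0000
  t=2,j=0: stock 23.0625 → up 29.2894 (V=100.0000), down 17.2969 (V=100.0000). Price 87.7193; hedge Δ=0.0000, bond B=87.7193.
  t=2,j=1: stock 39.0525 → up 49.5967 (V=0.0000), down 29.2894 (V=100.0000). Price 21.9298; hedge Δ=-4.9243, bond B=214.2375.
  t=2,j=2: stock 66.1289 → up 83.9837 (V=0.0000), down 49.5967 (V=0.0000). Price 0.0000; hedge Δ=0.0000, bond B=0.0000.
  t=1,j=0: stock 30.7500 → up 39.0525 (V=21.9298), down 23.0625 (V=87.7193). Price 33.6642; hedge Δ=-4.1144, bond B=160.1824.
  t=1,j=1: stock 52.0700 → up 66.1289 (V=0.0000), down 39.0525 (V=21.9298). Price 4.8092; hedge Δ=-0.8099, bond B=46.9819.
  t=0,j=0: stock 41.0000 → up 52.0700 (V=4.8092), down 30.7500 (V=33.6642). Price 10.5464; hedge Δ=-1.3534, bond B=66.0369.
Each (Δ,B) replicates both successor values, so the strategy is self-financing and V0 is arbitrage-free.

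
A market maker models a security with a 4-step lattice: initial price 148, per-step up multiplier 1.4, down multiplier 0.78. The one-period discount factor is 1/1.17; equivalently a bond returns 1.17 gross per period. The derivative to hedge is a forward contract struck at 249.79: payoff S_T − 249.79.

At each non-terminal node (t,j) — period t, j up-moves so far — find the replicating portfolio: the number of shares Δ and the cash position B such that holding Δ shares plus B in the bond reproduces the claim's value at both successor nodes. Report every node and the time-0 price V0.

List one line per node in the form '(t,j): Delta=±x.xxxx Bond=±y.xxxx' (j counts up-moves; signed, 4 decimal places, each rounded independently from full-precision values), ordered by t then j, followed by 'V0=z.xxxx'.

Under the risk-neutral measure, an up-move has probability p* = (R−d)/(u−d) = 0.6290 and values discount at R = 1.17.
Terminal values V(4,·): V(4,0)=-195.0077, V(4,1)=-151.4628, V(4,2)=-73.3053, V(4,3)=66.9774, V(4,4)=318.7668
Node (3,0) S=70.2337: V=(p*·-151.4628+(1−p*)·-195.0077)/1.17=-143.2620; Δ=(-151.4628−-195.0077)/(98.3272−54.7823)=1.0000; B=V−Δ·S=-213.4957
Node (3,1) S=126.0605: V=(p*·-73.3053+(1−p*)·-151.4628)/1.17=-87.4352; Δ=(-73.3053−-151.4628)/(176.4847−98.3272)=1.0000; B=V−Δ·S=-213.4957
Node (3,2) S=226.2624: V=(p*·66.9774+(1−p*)·-73.3053)/1.17=12.7667; Δ=(66.9774−-73.3053)/(316.7674−176.4847)=1.0000; B=V−Δ·S=-213.4957
Node (3,3) S=406.1120: V=(p*·318.7668+(1−p*)·66.9774)/1.17=192.6163; Δ=(318.7668−66.9774)/(568.5568−316.7674)=1.0000; B=V−Δ·S=-213.4957
Node (2,0) S=90.0432: V=(p*·-87.4352+(1−p*)·-143.2620)/1.17=-92.4318; Δ=(-87.4352−-143.2620)/(126.0605−70.2337)=1.0000; B=V−Δ·S=-182.4750
Node (2,1) S=161.6160: V=(p*·12.7667+(1−p*)·-87.4352)/1.17=-20.8590; Δ=(12.7667−-87.4352)/(226.2624−126.0605)=1.0000; B=V−Δ·S=-182.4750
Node (2,2) S=290.0800: V=(p*·192.6163+(1−p*)·12.7667)/1.17=107.6050; Δ=(192.6163−12.7667)/(406.1120−226.2624)=1.0000; B=V−Δ·S=-182.4750
Node (1,0) S=115.4400: V=(p*·-20.8590+(1−p*)·-92.4318)/1.17=-40.5215; Δ=(-20.8590−-92.4318)/(161.6160−90.0432)=1.0000; B=V−Δ·S=-155.9615
Node (1,1) S=207.2000: V=(p*·107.6050+(1−p*)·-20.8590)/1.17=51.2385; Δ=(107.6050−-20.8590)/(290.0800−161.6160)=1.0000; B=V−Δ·S=-155.9615
Node (0,0) S=148.0000: V=(p*·51.2385+(1−p*)·-40.5215)/1.17=14.6996; Δ=(51.2385−-40.5215)/(207.2000−115.4400)=1.0000; B=V−Δ·S=-133.3004
Each (Δ,B) replicates both successor values, so the strategy is self-financing and V0 is arbitrage-free.

(0,0): Delta=1.0000 Bond=-133.3004
(1,0): Delta=1.0000 Bond=-155.9615
(1,1): Delta=1.0000 Bond=-155.9615
(2,0): Delta=1.0000 Bond=-182.4750
(2,1): Delta=1.0000 Bond=-182.4750
(2,2): Delta=1.0000 Bond=-182.4750
(3,0): Delta=1.0000 Bond=-213.4957
(3,1): Delta=1.0000 Bond=-213.4957
(3,2): Delta=1.0000 Bond=-213.4957
(3,3): Delta=1.0000 Bond=-213.4957
V0=14.6996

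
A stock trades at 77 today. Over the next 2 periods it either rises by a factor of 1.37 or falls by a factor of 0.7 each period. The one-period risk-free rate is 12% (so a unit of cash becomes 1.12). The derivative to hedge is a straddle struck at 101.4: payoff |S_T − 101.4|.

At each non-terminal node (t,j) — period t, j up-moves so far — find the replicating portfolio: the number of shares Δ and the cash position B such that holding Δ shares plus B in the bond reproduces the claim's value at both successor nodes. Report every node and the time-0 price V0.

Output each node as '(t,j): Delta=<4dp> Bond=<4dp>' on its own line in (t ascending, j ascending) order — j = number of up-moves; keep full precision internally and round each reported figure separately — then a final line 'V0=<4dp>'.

(0,0): Delta=-0.0644 Bond=35.8074
(1,0): Delta=-1.0000 Bond=90.5357
(1,1): Delta=0.2202 Bond=10.0855
V0=30.8523

Under the risk-neutral measure, an up-move has probability p* = (R−d)/(u−d) = 0.6269 and values discount at R = 1.12.
Terminal values V(2,·): V(2,0)=63.6700, V(2,1)=27.5570, V(2,2)=43.1213
(1,0): S=53.9000. Δ = (V_up−V_dn)/(S_up−S_dn) = (27.5570−63.6700)/(73.8430−37.7300) = -1.0000. V = [p*·27.5570 + (1−p*)·63.6700]/1.12 = 36.6357. B = V − Δ·S = 90.5357.
(1,1): S=105.4900. Δ = (V_up−V_dn)/(S_up−S_dn) = (43.1213−27.5570)/(144.5213−73.8430) = 0.2202. V = [p*·43.1213 + (1−p*)·27.5570]/1.12 = 33.3158. B = V − Δ·S = 10.0855.
(0,0): S=77.0000. Δ = (V_up−V_dn)/(S_up−S_dn) = (33.3158−36.6357)/(105.4900−53.9000) = -0.0644. V = [p*·33.3158 + (1−p*)·36.6357]/1.12 = 30.8523. B = V − Δ·S = 35.8074.
Self-financing check: at every node Δ·S+B equals the discounted successor values.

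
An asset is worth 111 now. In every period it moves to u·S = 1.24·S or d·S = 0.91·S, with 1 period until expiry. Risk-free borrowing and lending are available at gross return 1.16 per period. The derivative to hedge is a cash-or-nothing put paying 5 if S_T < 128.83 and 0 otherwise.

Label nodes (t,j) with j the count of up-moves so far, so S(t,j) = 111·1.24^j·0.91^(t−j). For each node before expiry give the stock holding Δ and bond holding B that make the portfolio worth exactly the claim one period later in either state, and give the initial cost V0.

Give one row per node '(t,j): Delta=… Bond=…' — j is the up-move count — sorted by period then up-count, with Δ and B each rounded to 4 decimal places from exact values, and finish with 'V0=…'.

Under the risk-neutral measure, an up-move has probability p* = (R−d)/(u−d) = 0.7576 and values discount at R = 1.16.
At expiry t=1: V(1,0)=5.0000, V(1,1)=0.0000
(0,0): S=111.0000. Δ = (V_up−V_dn)/(S_up−S_dn) = (0.0000−5.0000)/(137.6400−101.0100) = -0.1365. V = [p*·0.0000 + (1−p*)·5.0000]/1.16 = 1.0449. B = V − Δ·S = 16.1964.
The time-0 hedge costs 1.0449, which is the no-arbitrage price.

(0,0): Delta=-0.1365 Bond=16.1964
V0=1.0449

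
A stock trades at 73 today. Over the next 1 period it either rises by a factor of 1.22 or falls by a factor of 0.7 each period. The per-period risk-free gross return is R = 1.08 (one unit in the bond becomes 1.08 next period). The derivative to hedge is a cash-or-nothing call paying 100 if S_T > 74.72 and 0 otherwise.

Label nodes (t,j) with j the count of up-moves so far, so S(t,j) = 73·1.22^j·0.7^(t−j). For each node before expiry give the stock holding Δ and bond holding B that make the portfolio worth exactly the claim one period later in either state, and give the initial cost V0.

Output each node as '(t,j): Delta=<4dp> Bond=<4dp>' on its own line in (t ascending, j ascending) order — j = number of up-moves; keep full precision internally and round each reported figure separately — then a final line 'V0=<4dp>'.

(0,0): Delta=2.6344 Bond=-124.6439
V0=67.6638

Since d<R<u, set p* = (R−d)/(u−d) = 0.7308; price each node as the discounted p*-expectation of its children.
Terminal values V(1,·): V(1,0)=0.0000, V(1,1)=100.0000
Node (0,0) S=73.0000: V=(p*·100.0000+(1−p*)·0.0000)/1.08=67.6638; Δ=(100.0000−0.0000)/(89.0600−51.1000)=2.6344; B=V−Δ·S=-124.6439
Root portfolio cost Δ·73+B reproduces V0=67.6638.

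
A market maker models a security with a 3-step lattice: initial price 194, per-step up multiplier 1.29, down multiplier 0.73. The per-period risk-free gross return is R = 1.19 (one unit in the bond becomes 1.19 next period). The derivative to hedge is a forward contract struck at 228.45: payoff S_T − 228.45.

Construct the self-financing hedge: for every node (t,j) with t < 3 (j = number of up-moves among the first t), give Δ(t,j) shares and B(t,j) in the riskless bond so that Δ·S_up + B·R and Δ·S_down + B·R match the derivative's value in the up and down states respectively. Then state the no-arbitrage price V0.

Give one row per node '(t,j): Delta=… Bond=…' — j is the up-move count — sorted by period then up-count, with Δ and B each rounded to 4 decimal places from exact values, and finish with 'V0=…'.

(0,0): Delta=1.0000 Bond=-135.5658
(1,0): Delta=1.0000 Bond=-161.3234
(1,1): Delta=1.0000 Bond=-161.3234
(2,0): Delta=1.0000 Bond=-191.9748
(2,1): Delta=1.0000 Bond=-191.9748
(2,2): Delta=1.0000 Bond=-191.9748
V0=58.4342

No-arbitrage ⇒ martingale measure with p* = (R−d)/(u−d) = 0.8214.
Payoff layer (t=3): V(3,0)=-152.9807, V(3,1)=-95.0864, V(3,2)=7.2198, V(3,3)=188.0077
  t=2,j=0: stock 103.3826 → up 133.3636 (V=-95.0864), down 75.4693 (V=-152.9807). Price -88.5922; hedge Δ=1.0000, bond B=-191.9748.
  t=2,j=1: stock 182.6898 → up 235.6698 (V=7.2198), down 133.3636 (V=-95.0864). Price -9.2850; hedge Δ=1.0000, bond B=-191.9748.
  t=2,j=2: stock 322.8354 → up 416.4577 (V=188.0077), down 235.6698 (V=7.2198). Price 130.8606; hedge Δ=1.0000, bond B=-191.9748.
  t=1,j=0: stock 141.6200 → up 182.6898 (V=-9.2850), down 103.3826 (V=-88.5922). Price -19.7034; hedge Δ=1.0000, bond B=-161.3234.
  t=1,j=1: stock 250.2600 → up 322.8354 (V=130.8606), down 182.6898 (V=-9.2850). Price 88.9366; hedge Δ=1.0000, bond B=-161.3234.
  t=0,j=0: stock 194.0000 → up 250.2600 (V=88.9366), down 141.6200 (V=-19.7034). Price 58.4342; hedge Δ=1.0000, bond B=-135.5658.
Root portfolio cost Δ·194+B reproduces V0=58.4342.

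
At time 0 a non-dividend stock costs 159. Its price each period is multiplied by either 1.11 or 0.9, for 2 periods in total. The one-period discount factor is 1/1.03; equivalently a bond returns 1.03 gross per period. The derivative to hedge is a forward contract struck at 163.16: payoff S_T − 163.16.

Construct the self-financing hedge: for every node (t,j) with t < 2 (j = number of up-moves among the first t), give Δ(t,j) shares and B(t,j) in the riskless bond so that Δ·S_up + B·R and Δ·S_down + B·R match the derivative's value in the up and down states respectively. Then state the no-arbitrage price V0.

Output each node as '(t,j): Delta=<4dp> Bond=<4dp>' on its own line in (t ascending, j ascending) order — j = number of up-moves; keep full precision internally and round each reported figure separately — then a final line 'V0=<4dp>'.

The replicating-portfolio and risk-neutral prices coincide; use p* = (1.03−0.9)/(1.11−0.9) = 0.6190 for the latter.
Payoff layer (t=2): V(2,0)=-34.3700, V(2,1)=-4.3190, V(2,2)=32.7439
(1,0): S=143.1000. Δ = (V_up−V_dn)/(S_up−S_dn) = (-4.3190−-34.3700)/(158.8410−128.7900) = 1.0000. V = [p*·-4.3190 + (1−p*)·-34.3700]/1.03 = -15.3078. B = V − Δ·S = -158.4078.
(1,1): S=176.4900. Δ = (V_up−V_dn)/(S_up−S_dn) = (32.7439−-4.3190)/(195.9039−158.8410) = 1.0000. V = [p*·32.7439 + (1−p*)·-4.3190]/1.03 = 18.0822. B = V − Δ·S = -158.4078.
(0,0): S=159.0000. Δ = (V_up−V_dn)/(S_up−S_dn) = (18.0822−-15.3078)/(176.4900−143.1000) = 1.0000. V = [p*·18.0822 + (1−p*)·-15.3078]/1.03 = 5.2061. B = V − Δ·S = -153.7939.
Root portfolio cost Δ·159+B reproduces V0=5.2061.

(0,0): Delta=1.0000 Bond=-153.7939
(1,0): Delta=1.0000 Bond=-158.4078
(1,1): Delta=1.0000 Bond=-158.4078
V0=5.2061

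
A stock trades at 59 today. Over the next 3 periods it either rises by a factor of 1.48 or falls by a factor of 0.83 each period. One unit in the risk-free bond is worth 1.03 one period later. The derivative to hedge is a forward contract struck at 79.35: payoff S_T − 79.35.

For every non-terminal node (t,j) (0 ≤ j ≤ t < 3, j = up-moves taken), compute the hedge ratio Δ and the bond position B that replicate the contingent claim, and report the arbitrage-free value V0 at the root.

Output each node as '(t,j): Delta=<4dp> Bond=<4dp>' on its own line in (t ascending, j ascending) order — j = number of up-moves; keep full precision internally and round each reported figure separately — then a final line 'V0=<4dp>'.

The replicating-portfolio and risk-neutral prices coincide; use p* = (1.03−0.83)/(1.48−0.83) = 0.3077 for the latter.
Payoff layer (t=3): V(3,0)=-45.6146, V(3,1)=-19.1953, V(3,2)=27.9139, V(3,3)=111.9157
(2,0): S=40.6451. Δ = (V_up−V_dn)/(S_up−S_dn) = (-19.1953−-45.6146)/(60.1547−33.7354) = 1.0000. V = [p*·-19.1953 + (1−p*)·-45.6146]/1.03 = -36.3937. B = V − Δ·S = -77.0388.
(2,1): S=72.4756. Δ = (V_up−V_dn)/(S_up−S_dn) = (27.9139−-19.1953)/(107.2639−60.1547) = 1.0000. V = [p*·27.9139 + (1−p*)·-19.1953]/1.03 = -4.5632. B = V − Δ·S = -77.0388.
(2,2): S=129.2336. Δ = (V_up−V_dn)/(S_up−S_dn) = (111.9157−27.9139)/(191.2657−107.2639) = 1.0000. V = [p*·111.9157 + (1−p*)·27.9139]/1.03 = 52.1948. B = V − Δ·S = -77.0388.
(1,0): S=48.9700. Δ = (V_up−V_dn)/(S_up−S_dn) = (-4.5632−-36.3937)/(72.4756−40.6451) = 1.0000. V = [p*·-4.5632 + (1−p*)·-36.3937]/1.03 = -25.8250. B = V − Δ·S = -74.7950.
(1,1): S=87.3200. Δ = (V_up−V_dn)/(S_up−S_dn) = (52.1948−-4.5632)/(129.2336−72.4756) = 1.0000. V = [p*·52.1948 + (1−p*)·-4.5632]/1.03 = 12.5250. B = V − Δ·S = -74.7950.
(0,0): S=59.0000. Δ = (V_up−V_dn)/(S_up−S_dn) = (12.5250−-25.8250)/(87.3200−48.9700) = 1.0000. V = [p*·12.5250 + (1−p*)·-25.8250]/1.03 = -13.6165. B = V − Δ·S = -72.6165.
Self-financing check: at every node Δ·S+B equals the discounted successor values.

(0,0): Delta=1.0000 Bond=-72.6165
(1,0): Delta=1.0000 Bond=-74.7950
(1,1): Delta=1.0000 Bond=-74.7950
(2,0): Delta=1.0000 Bond=-77.0388
(2,1): Delta=1.0000 Bond=-77.0388
(2,2): Delta=1.0000 Bond=-77.0388
V0=-13.6165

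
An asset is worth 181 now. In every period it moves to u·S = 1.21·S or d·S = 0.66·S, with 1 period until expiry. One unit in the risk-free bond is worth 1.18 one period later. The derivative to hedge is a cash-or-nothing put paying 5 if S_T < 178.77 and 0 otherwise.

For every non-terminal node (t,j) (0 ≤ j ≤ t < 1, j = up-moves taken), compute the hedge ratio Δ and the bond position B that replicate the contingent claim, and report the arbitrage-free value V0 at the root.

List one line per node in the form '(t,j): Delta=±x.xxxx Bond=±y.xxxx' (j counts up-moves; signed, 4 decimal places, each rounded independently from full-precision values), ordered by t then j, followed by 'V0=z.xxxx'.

No-arbitrage ⇒ martingale measure with p* = (R−d)/(u−d) = 0.9455.
Payoff layer (t=1): V(1,0)=5.0000, V(1,1)=0.0000
Node (0,0) S=181.0000: V=(p*·0.0000+(1−p*)·5.0000)/1.18=0.2311; Δ=(0.0000−5.0000)/(219.0100−119.4600)=-0.0502; B=V−Δ·S=9.3220
Check: Δ(0,0)·S0 + B(0,0) = 0.2311 = V0.

(0,0): Delta=-0.0502 Bond=9.3220
V0=0.2311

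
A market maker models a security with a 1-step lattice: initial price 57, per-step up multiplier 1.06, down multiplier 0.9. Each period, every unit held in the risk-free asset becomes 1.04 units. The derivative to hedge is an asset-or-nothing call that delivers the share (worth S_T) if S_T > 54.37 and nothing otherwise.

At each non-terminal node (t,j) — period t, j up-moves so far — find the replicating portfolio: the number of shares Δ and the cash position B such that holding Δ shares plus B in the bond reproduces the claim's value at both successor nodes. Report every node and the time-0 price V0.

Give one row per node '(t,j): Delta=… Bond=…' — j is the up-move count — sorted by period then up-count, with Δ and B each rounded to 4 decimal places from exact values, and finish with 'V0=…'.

Risk-neutral probability p* = (R−d)/(u−d) = (1.04−0.9)/(1.06−0.9) = 0.8750.
Terminal values V(1,·): V(1,0)=0.0000, V(1,1)=60.4200
Node (0,0) S=57.0000: V=(p*·60.4200+(1−p*)·0.0000)/1.04=50.8341; Δ=(60.4200−0.0000)/(60.4200−51.3000)=6.6250; B=V−Δ·S=-326.7909
The time-0 hedge costs 50.8341, which is the no-arbitrage price.

(0,0): Delta=6.6250 Bond=-326.7909
V0=50.8341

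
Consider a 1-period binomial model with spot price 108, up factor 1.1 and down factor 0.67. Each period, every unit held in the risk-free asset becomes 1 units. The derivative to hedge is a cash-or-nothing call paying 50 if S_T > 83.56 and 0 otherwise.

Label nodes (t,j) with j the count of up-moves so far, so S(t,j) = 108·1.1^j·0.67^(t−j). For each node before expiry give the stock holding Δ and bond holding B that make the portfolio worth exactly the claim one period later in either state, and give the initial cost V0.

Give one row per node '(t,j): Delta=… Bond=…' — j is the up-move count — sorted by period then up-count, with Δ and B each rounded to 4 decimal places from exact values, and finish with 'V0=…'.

No-arbitrage ⇒ martingale measure with p* = (R−d)/(u−d) = 0.7674.
At expiry t=1: V(1,0)=0.0000, V(1,1)=50.0000
Node (0,0) S=108.0000: V=(p*·50.0000+(1−p*)·0.0000)/1=38.3721; Δ=(50.0000−0.0000)/(118.8000−72.3600)=1.0767; B=V−Δ·S=-77.9070
The time-0 hedge costs 38.3721, which is the no-arbitrage price.

(0,0): Delta=1.0767 Bond=-77.9070
V0=38.3721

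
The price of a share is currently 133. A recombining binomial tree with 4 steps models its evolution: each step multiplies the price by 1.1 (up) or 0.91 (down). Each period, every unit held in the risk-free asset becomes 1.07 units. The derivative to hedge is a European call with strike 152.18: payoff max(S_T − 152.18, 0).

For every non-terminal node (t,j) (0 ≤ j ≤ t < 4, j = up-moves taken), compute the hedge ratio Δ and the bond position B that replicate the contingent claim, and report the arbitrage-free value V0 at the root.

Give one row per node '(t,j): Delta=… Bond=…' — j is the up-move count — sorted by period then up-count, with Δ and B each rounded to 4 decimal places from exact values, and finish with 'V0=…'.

Risk-neutral probability p* = (R−d)/(u−d) = (1.07−0.91)/(1.1−0.91) = 0.8421.
At expiry t=4: V(4,0)=0.0000, V(4,1)=0.0000, V(4,2)=0.0000, V(4,3)=8.9109, V(4,4)=42.5453
(3,0): S=100.2249. Δ = (V_up−V_dn)/(S_up−S_dn) = (0.0000−0.0000)/(110.2474−91.2047) = 0.0000. V = [p*·0.0000 + (1−p*)·0.0000]/1.07 = 0.0000. B = V − Δ·S = 0.0000.
(3,1): S=121.1510. Δ = (V_up−V_dn)/(S_up−S_dn) = (0.0000−0.0000)/(133.2661−110.2474) = 0.0000. V = [p*·0.0000 + (1−p*)·0.0000]/1.07 = 0.0000. B = V − Δ·S = 0.0000.
(3,2): S=146.4463. Δ = (V_up−V_dn)/(S_up−S_dn) = (8.9109−0.0000)/(161.0909−133.2661) = 0.3203. V = [p*·8.9109 + (1−p*)·0.0000]/1.07 = 7.0130. B = V − Δ·S = -39.8866.
(3,3): S=177.0230. Δ = (V_up−V_dn)/(S_up−S_dn) = (42.5453−8.9109)/(194.7253−161.0909) = 1.0000. V = [p*·42.5453 + (1−p*)·8.9109]/1.07 = 34.7987. B = V − Δ·S = -142.2243.
(2,0): S=110.1373. Δ = (V_up−V_dn)/(S_up−S_dn) = (0.0000−0.0000)/(121.1510−100.2249) = 0.0000. V = [p*·0.0000 + (1−p*)·0.0000]/1.07 = 0.0000. B = V − Δ·S = 0.0000.
(2,1): S=133.1330. Δ = (V_up−V_dn)/(S_up−S_dn) = (7.0130−0.0000)/(146.4463−121.1510) = 0.2772. V = [p*·7.0130 + (1−p*)·0.0000]/1.07 = 5.5194. B = V − Δ·S = -31.3913.
(2,2): S=160.9300. Δ = (V_up−V_dn)/(S_up−S_dn) = (34.7987−7.0130)/(177.0230−146.4463) = 0.9087. V = [p*·34.7987 + (1−p*)·7.0130]/1.07 = 28.4220. B = V − Δ·S = -117.8184.
(1,0): S=121.0300. Δ = (V_up−V_dn)/(S_up−S_dn) = (5.5194−0.0000)/(133.1330−110.1373) = 0.2400. V = [p*·5.5194 + (1−p*)·0.0000]/1.07 = 4.3438. B = V − Δ·S = -24.7054.
(1,1): S=146.3000. Δ = (V_up−V_dn)/(S_up−S_dn) = (28.4220−5.5194)/(160.9300−133.1330) = 0.8239. V = [p*·28.4220 + (1−p*)·5.5194]/1.07 = 23.1829. B = V − Δ·S = -97.3570.
(0,0): S=133.0000. Δ = (V_up−V_dn)/(S_up−S_dn) = (23.1829−4.3438)/(146.3000−121.0300) = 0.7455. V = [p*·23.1829 + (1−p*)·4.3438]/1.07 = 18.8863. B = V − Δ·S = -80.2670.
Root portfolio cost Δ·133+B reproduces V0=18.8863.

(0,0): Delta=0.7455 Bond=-80.2670
(1,0): Delta=0.2400 Bond=-24.7054
(1,1): Delta=0.8239 Bond=-97.3570
(2,0): Delta=0.0000 Bond=0.0000
(2,1): Delta=0.2772 Bond=-31.3913
(2,2): Delta=0.9087 Bond=-117.8184
(3,0): Delta=0.0000 Bond=0.0000
(3,1): Delta=0.0000 Bond=0.0000
(3,2): Delta=0.3203 Bond=-39.8866
(3,3): Delta=1.0000 Bond=-142.2243
V0=18.8863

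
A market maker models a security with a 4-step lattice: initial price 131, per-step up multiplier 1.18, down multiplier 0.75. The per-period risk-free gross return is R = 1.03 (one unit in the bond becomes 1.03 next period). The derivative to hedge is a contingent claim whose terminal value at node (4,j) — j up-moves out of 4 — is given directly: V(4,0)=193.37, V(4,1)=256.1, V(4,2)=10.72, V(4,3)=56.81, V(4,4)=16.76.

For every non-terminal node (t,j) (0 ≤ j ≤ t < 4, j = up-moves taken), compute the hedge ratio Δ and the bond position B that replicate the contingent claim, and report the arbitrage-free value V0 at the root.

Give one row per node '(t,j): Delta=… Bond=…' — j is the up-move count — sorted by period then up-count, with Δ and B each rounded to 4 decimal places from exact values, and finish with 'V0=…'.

(0,0): Delta=-0.7518 Bond=151.2555
(1,0): Delta=-1.8808 Bond=266.7243
(1,1): Delta=-0.3673 Bond=96.3658
(2,0): Delta=-4.2254 Bond=447.4883
(2,1): Delta=-1.0825 Bond=182.1748
(2,2): Delta=-0.1238 Bond=54.8364
(3,0): Delta=2.6397 Bond=81.5119
(3,1): Delta=-6.5629 Bond=664.1635
(3,2): Delta=0.7835 Bond=-67.6403
(3,3): Delta=-0.4327 Bond=122.9754
V0=52.7740

Risk-neutral probability p* = (R−d)/(u−d) = (1.03−0.75)/(1.18−0.75) = 0.6512.
At expiry t=4: V(4,0)=193.3700, V(4,1)=256.1000, V(4,2)=10.7200, V(4,3)=56.8100, V(4,4)=16.7600
  t=3,j=0: stock 55.2656 → up 65.2134 (V=256.1000), down 41.4492 (V=193.3700). Price 227.3956; hedge Δ=2.6397, bond B=81.5119.
  t=3,j=1: stock 86.9512 → up 102.6025 (V=10.7200), down 65.2134 (V=256.1000). Price 93.5123; hedge Δ=-6.5629, bond B=664.1635.
  t=3,j=2: stock 136.8033 → up 161.4279 (V=56.8100), down 102.6025 (V=10.7200). Price 39.5457; hedge Δ=0.7835, bond B=-67.6403.
  t=3,j=3: stock 215.2372 → up 253.9799 (V=16.7600), down 161.4279 (V=56.8100). Price 29.8359; hedge Δ=-0.4327, bond B=122.9754.
  t=2,j=0: stock 73.6875 → up 86.9513 (V=93.5123), down 55.2656 (V=227.3956). Price 136.1318; hedge Δ=-4.2254, bond B=447.4883.
  t=2,j=1: stock 115.9350 → up 136.8033 (V=39.5457), down 86.9512 (V=93.5123). Price 56.6711; hedge Δ=-1.0825, bond B=182.1748.
  t=2,j=2: stock 182.4044 → up 215.2372 (V=29.8359), down 136.8033 (V=39.5457). Price 32.2554; hedge Δ=-0.1238, bond B=54.8364.
  t=1,j=0: stock 98.2500 → up 115.9350 (V=56.6711), down 73.6875 (V=136.1318). Price 81.9320; hedge Δ=-1.8808, bond B=266.7243.
  t=1,j=1: stock 154.5800 → up 182.4044 (V=32.2554), down 115.9350 (V=56.6711). Price 39.5849; hedge Δ=-0.3673, bond B=96.3658.
  t=0,j=0: stock 131.0000 → up 154.5800 (V=39.5849), down 98.2500 (V=81.9320). Price 52.7740; hedge Δ=-0.7518, bond B=151.2555.
Root portfolio cost Δ·131+B reproduces V0=52.7740.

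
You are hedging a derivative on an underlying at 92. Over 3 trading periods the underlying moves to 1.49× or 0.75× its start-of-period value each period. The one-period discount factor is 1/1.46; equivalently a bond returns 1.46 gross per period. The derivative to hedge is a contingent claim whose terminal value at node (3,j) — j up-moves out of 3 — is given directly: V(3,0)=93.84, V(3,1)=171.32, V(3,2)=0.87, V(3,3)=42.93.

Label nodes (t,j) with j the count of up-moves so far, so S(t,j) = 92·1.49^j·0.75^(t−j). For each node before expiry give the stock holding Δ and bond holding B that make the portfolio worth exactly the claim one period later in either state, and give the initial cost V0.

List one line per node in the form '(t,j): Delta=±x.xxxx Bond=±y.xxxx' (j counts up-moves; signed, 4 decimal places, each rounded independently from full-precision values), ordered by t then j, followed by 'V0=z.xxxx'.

No-arbitrage ⇒ martingale measure with p* = (R−d)/(u−d) = 0.9595.
At expiry t=3: V(3,0)=93.8400, V(3,1)=171.3200, V(3,2)=0.8700, V(3,3)=42.9300
(2,0): S=51.7500. Δ = (V_up−V_dn)/(S_up−S_dn) = (171.3200−93.8400)/(77.1075−38.8125) = 2.0232. V = [p*·171.3200 + (1−p*)·93.8400]/1.46 = 115.1910. B = V − Δ·S = 10.4883.
(2,1): S=102.8100. Δ = (V_up−V_dn)/(S_up−S_dn) = (0.8700−171.3200)/(153.1869−77.1075) = -2.2404. V = [p*·0.8700 + (1−p*)·171.3200]/1.46 = 5.3289. B = V − Δ·S = 235.6667.
(2,2): S=204.2492. Δ = (V_up−V_dn)/(S_up−S_dn) = (42.9300−0.8700)/(304.3313−153.1869) = 0.2783. V = [p*·42.9300 + (1−p*)·0.8700]/1.46 = 28.2362. B = V − Δ·S = -28.6016.
(1,0): S=69.0000. Δ = (V_up−V_dn)/(S_up−S_dn) = (5.3289−115.1910)/(102.8100−51.7500) = -2.1516. V = [p*·5.3289 + (1−p*)·115.1910]/1.46 = 6.7005. B = V − Δ·S = 155.1629.
(1,1): S=137.0800. Δ = (V_up−V_dn)/(S_up−S_dn) = (28.2362−5.3289)/(204.2492−102.8100) = 0.2258. V = [p*·28.2362 + (1−p*)·5.3289]/1.46 = 18.7038. B = V − Δ·S = -12.2521.
(0,0): S=92.0000. Δ = (V_up−V_dn)/(S_up−S_dn) = (18.7038−6.7005)/(137.0800−69.0000) = 0.1763. V = [p*·18.7038 + (1−p*)·6.7005]/1.46 = 12.4775. B = V − Δ·S = -3.7431.
Self-financing check: at every node Δ·S+B equals the discounted successor values.

(0,0): Delta=0.1763 Bond=-3.7431
(1,0): Delta=-2.1516 Bond=155.1629
(1,1): Delta=0.2258 Bond=-12.2521
(2,0): Delta=2.0232 Bond=10.4883
(2,1): Delta=-2.2404 Bond=235.6667
(2,2): Delta=0.2783 Bond=-28.6016
V0=12.4775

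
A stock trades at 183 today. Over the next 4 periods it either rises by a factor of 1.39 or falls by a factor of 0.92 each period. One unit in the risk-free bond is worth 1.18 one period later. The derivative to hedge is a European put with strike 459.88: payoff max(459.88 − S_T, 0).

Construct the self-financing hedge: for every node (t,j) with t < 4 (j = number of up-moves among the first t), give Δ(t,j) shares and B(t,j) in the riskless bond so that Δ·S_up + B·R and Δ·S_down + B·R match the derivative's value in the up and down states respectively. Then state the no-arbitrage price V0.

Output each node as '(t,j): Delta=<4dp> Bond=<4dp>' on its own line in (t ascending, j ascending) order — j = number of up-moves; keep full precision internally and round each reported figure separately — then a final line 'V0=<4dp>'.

(0,0): Delta=-0.7325 Bond=199.0416
(1,0): Delta=-1.0000 Bond=279.8972
(1,1): Delta=-0.5896 Bond=198.5003
(2,0): Delta=-1.0000 Bond=330.2787
(2,1): Delta=-1.0000 Bond=330.2787
(2,2): Delta=-0.3702 Bond=156.6529
(3,0): Delta=-1.0000 Bond=389.7288
(3,1): Delta=-1.0000 Bond=389.7288
(3,2): Delta=-1.0000 Bond=389.7288
(3,3): Delta=-0.0335 Bond=19.3717
V0=64.9852

Since d<R<u, set p* = (R−d)/(u−d) = 0.5532; price each node as the discounted p*-expectation of its children.
Terminal payoffs: V(4,0)=328.7801, V(4,1)=261.8051, V(4,2)=160.6147, V(4,3)=7.7292, V(4,4)=0.0000
  t=3,j=0: stock 142.4999 → up 198.0749 (V=261.8051), down 131.0999 (V=328.7801). Price 247.2289; hedge Δ=-1.0000, bond B=389.7288.
  t=3,j=1: stock 215.2988 → up 299.2653 (V=160.6147), down 198.0749 (V=261.8051). Price 174.4300; hedge Δ=-1.0000, bond B=389.7288.
  t=3,j=2: stock 325.2884 → up 452.1508 (V=7.7292), down 299.2653 (V=160.6147). Price 64.4405; hedge Δ=-1.0000, bond B=389.7288.
  t=3,j=3: stock 491.4683 → up 683.1409 (V=0.0000), down 452.1508 (V=7.7292). Price 2.9267; hedge Δ=-0.0335, bond B=19.3717.
  t=2,j=0: stock 154.8912 → up 215.2988 (V=174.4300), down 142.4999 (V=247.2289). Price 175.3875; hedge Δ=-1.0000, bond B=330.2787.
  t=2,j=1: stock 234.0204 → up 325.2884 (V=64.4405), down 215.2988 (V=174.4300). Price 96.2583; hedge Δ=-1.0000, bond B=330.2787.
  t=2,j=2: stock 353.5743 → up 491.4683 (V=2.9267), down 325.2884 (V=64.4405). Price 25.7725; hedge Δ=-0.3702, bond B=156.6529.
  t=1,j=0: stock 168.3600 → up 234.0204 (V=96.2583), down 154.8912 (V=175.3875). Price 111.5372; hedge Δ=-1.0000, bond B=279.8972.
  t=1,j=1: stock 254.3700 → up 353.5743 (V=25.7725), down 234.0204 (V=96.2583). Price 48.5306; hedge Δ=-0.5896, bond B=198.5003.
  t=0,j=0: stock 183.0000 → up 254.3700 (V=48.5306), down 168.3600 (V=111.5372). Price 64.9852; hedge Δ=-0.7325, bond B=199.0416.
Check: Δ(0,0)·S0 + B(0,0) = 64.9852 = V0.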